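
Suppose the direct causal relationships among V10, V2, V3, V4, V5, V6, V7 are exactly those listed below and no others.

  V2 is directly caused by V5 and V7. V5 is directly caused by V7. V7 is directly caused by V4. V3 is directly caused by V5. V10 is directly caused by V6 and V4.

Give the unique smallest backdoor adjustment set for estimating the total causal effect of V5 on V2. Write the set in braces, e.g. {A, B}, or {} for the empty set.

Variables eligible for adjustment (non-descendants of V5, excluding V5 and V2): {V10, V4, V6, V7}.
Backdoor paths from V5 to V2:
  P1: V5 <- V7 -> V2
The empty set is not sufficient: P1 (V5 <- V7 -> V2) has no collider blocking it and no conditioned non-collider, so it is open.
Try {V7}:
  P1: blocked at fork node V7 ∈ conditioning set.
{V7} contains no descendant of V5 and blocks every backdoor path.
No other singleton works — e.g. {V4} leaves P1 open — so {V7} is the unique smallest valid adjustment set.

{V7}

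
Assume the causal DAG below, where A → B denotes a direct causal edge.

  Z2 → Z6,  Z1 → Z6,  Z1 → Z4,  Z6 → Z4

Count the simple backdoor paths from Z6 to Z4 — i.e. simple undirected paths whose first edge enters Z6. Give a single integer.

1

A backdoor path from Z6 to Z4 is any simple undirected path whose first edge points into Z6 (i.e. leaves Z6 via a parent).
Parents of Z6: {Z1, Z2}.
Enumerating:
  P1: Z6 <- Z1 -> Z4
That exhausts the simple backdoor paths. Count: 1.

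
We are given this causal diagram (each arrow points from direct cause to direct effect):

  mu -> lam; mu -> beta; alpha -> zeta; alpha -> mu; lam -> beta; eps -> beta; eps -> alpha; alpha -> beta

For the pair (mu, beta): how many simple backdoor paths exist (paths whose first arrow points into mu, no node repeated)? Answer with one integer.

A backdoor path from mu to beta is any simple undirected path whose first edge points into mu (i.e. leaves mu via a parent).
Parents of mu: {alpha}.
Enumerating:
  P1: mu <- alpha <- eps -> beta
  P2: mu <- alpha -> beta
That exhausts the simple backdoor paths. Count: 2.

2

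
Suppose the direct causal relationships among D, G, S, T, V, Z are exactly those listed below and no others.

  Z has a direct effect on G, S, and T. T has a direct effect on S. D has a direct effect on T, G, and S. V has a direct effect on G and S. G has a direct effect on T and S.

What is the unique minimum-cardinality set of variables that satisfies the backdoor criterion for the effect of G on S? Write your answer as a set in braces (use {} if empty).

{D, V, Z}

Variables eligible for adjustment (non-descendants of G, excluding G and S): {D, V, Z}.
Backdoor paths from G to S:
  P1: G <- Z -> T <- D -> S
  P2: G <- Z -> T -> S
  P3: G <- Z -> S
  P4: G <- V -> S
  P5: G <- D -> T <- Z -> S
  P6: G <- D -> T -> S
  P7: G <- D -> S
The empty set is not sufficient: P2 (G <- Z -> T -> S) has no collider blocking it and no conditioned non-collider, so it is open.
Try {D, V, Z}:
  P1: blocked at fork node Z ∈ conditioning set.
  P2: blocked at fork node Z ∈ conditioning set.
  P3: blocked at fork node Z ∈ conditioning set.
  P4: blocked at fork node V ∈ conditioning set.
  P5: blocked at fork node D ∈ conditioning set.
  P6: blocked at fork node D ∈ conditioning set.
  P7: blocked at fork node D ∈ conditioning set.
{D, V, Z} contains no descendant of G and blocks every backdoor path.
Every element of {D, V, Z} is needed (dropping D leaves P6 open; dropping V leaves P4 open; dropping Z leaves P2 open), so no proper subset is valid.
Among all size-3 subsets of the eligible variables, only {D, V, Z} blocks every backdoor path, so it is the unique smallest valid adjustment set.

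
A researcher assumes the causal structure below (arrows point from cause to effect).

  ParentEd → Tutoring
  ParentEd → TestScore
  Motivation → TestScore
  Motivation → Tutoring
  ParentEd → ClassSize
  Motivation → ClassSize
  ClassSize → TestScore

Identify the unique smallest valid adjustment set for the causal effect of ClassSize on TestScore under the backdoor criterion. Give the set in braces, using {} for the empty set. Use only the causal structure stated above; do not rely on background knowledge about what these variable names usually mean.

{Motivation, ParentEd}

Variables eligible for adjustment (non-descendants of ClassSize, excluding ClassSize and TestScore): {Motivation, ParentEd, Tutoring}.
Backdoor paths from ClassSize to TestScore:
  P1: ClassSize <- ParentEd -> Tutoring <- Motivation -> TestScore
  P2: ClassSize <- ParentEd -> TestScore
  P3: ClassSize <- Motivation -> Tutoring <- ParentEd -> TestScore
  P4: ClassSize <- Motivation -> TestScore
The empty set is not sufficient: P2 (ClassSize <- ParentEd -> TestScore) has no collider blocking it and no conditioned non-collider, so it is open.
Try {Motivation, ParentEd}:
  P1: blocked at fork node ParentEd ∈ conditioning set.
  P2: blocked at fork node ParentEd ∈ conditioning set.
  P3: blocked at fork node Motivation ∈ conditioning set.
  P4: blocked at fork node Motivation ∈ conditioning set.
{Motivation, ParentEd} contains no descendant of ClassSize and blocks every backdoor path.
Every element of {Motivation, ParentEd} is needed (dropping Motivation leaves P4 open; dropping ParentEd leaves P2 open), so no proper subset is valid.
Among all size-2 subsets of the eligible variables, only {Motivation, ParentEd} blocks every backdoor path, so it is the unique smallest valid adjustment set.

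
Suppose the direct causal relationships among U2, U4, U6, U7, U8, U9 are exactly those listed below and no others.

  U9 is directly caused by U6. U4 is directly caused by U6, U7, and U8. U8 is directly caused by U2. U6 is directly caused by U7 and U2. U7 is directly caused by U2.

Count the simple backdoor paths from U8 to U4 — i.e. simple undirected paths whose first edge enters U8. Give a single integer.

A backdoor path from U8 to U4 is any simple undirected path whose first edge points into U8 (i.e. leaves U8 via a parent).
Parents of U8: {U2}.
Enumerating:
  P1: U8 <- U2 -> U7 -> U6 -> U4
  P2: U8 <- U2 -> U7 -> U4
  P3: U8 <- U2 -> U6 <- U7 -> U4
  P4: U8 <- U2 -> U6 -> U4
That exhausts the simple backdoor paths. Count: 4.

4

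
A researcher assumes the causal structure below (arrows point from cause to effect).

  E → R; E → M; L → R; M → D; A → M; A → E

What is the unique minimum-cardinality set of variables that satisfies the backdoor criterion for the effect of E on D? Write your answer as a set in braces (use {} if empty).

{A}

Variables eligible for adjustment (non-descendants of E, excluding E and D): {A, L}.
Backdoor paths from E to D:
  P1: E <- A -> M -> D
The empty set is not sufficient: P1 (E <- A -> M -> D) has no collider blocking it and no conditioned non-collider, so it is open.
Try {A}:
  P1: blocked at fork node A ∈ conditioning set.
{A} contains no descendant of E and blocks every backdoor path.
No other singleton works — e.g. {L} leaves P1 open — so {A} is the unique smallest valid adjustment set.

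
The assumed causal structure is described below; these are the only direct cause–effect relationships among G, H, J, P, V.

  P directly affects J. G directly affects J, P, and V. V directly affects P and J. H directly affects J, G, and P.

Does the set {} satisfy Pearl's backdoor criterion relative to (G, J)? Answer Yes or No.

Backdoor paths from G to J (paths whose first edge points into G):
  P1: G <- H -> P <- V -> J
  P2: G <- H -> P -> J
  P3: G <- H -> J
Condition 1 (no descendant of G in the set): holds — descendants of G are {J, P, V}; none are in {}.
Condition 2 (every backdoor path blocked by {}):
  P1: blocked at collider P (neither it nor any descendant is in the conditioning set).
  P2: open — no interior node is in the conditioning set.
  P3: open — no interior node is in the conditioning set.
{} does not satisfy the backdoor criterion.

No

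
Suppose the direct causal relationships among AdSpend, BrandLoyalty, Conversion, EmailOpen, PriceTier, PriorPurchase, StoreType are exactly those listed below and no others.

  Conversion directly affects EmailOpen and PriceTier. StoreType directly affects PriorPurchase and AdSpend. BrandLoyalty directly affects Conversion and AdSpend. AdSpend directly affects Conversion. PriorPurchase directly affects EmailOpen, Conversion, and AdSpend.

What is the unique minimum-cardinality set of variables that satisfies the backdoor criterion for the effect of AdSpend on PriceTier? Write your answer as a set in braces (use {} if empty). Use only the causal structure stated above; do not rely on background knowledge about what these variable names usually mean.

Variables eligible for adjustment (non-descendants of AdSpend, excluding AdSpend and PriceTier): {BrandLoyalty, PriorPurchase, StoreType}.
Backdoor paths from AdSpend to PriceTier:
  P1: AdSpend <- StoreType -> PriorPurchase -> Conversion -> PriceTier
  P2: AdSpend <- StoreType -> PriorPurchase -> EmailOpen <- Conversion -> PriceTier
  P3: AdSpend <- BrandLoyalty -> Conversion -> PriceTier
  P4: AdSpend <- PriorPurchase -> Conversion -> PriceTier
  P5: AdSpend <- PriorPurchase -> EmailOpen <- Conversion -> PriceTier
The empty set is not sufficient: P1 (AdSpend <- StoreType -> PriorPurchase -> Conversion -> PriceTier) has no collider blocking it and no conditioned non-collider, so it is open.
Try {BrandLoyalty, PriorPurchase}:
  P1: blocked at chain node PriorPurchase ∈ conditioning set.
  P2: blocked at chain node PriorPurchase ∈ conditioning set.
  P3: blocked at fork node BrandLoyalty ∈ conditioning set.
  P4: blocked at fork node PriorPurchase ∈ conditioning set.
  P5: blocked at fork node PriorPurchase ∈ conditioning set.
{BrandLoyalty, PriorPurchase} contains no descendant of AdSpend and blocks every backdoor path.
Every element of {BrandLoyalty, PriorPurchase} is needed (dropping BrandLoyalty leaves P3 open; dropping PriorPurchase leaves P1 open), so no proper subset is valid.
Among all size-2 subsets of the eligible variables, only {BrandLoyalty, PriorPurchase} blocks every backdoor path, so it is the unique smallest valid adjustment set.

{BrandLoyalty, PriorPurchase}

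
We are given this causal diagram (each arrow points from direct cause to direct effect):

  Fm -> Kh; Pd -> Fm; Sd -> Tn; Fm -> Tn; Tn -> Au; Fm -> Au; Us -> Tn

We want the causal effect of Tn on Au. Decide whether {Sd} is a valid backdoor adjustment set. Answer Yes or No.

No

Backdoor paths from Tn to Au (paths whose first edge points into Tn):
  P1: Tn <- Fm -> Au
Condition 1 (no descendant of Tn in the set): holds — descendants of Tn are {Au}; none are in {Sd}.
Condition 2 (every backdoor path blocked by {Sd}):
  P1: open — no interior node is in the conditioning set.
{Sd} does not satisfy the backdoor criterion.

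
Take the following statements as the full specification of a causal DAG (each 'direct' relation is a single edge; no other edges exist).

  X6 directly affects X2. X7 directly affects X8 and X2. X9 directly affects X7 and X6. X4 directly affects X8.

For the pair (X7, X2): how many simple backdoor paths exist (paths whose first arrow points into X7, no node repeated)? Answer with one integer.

1

A backdoor path from X7 to X2 is any simple undirected path whose first edge points into X7 (i.e. leaves X7 via a parent).
Parents of X7: {X9}.
Enumerating:
  P1: X7 <- X9 -> X6 -> X2
That exhausts the simple backdoor paths. Count: 1.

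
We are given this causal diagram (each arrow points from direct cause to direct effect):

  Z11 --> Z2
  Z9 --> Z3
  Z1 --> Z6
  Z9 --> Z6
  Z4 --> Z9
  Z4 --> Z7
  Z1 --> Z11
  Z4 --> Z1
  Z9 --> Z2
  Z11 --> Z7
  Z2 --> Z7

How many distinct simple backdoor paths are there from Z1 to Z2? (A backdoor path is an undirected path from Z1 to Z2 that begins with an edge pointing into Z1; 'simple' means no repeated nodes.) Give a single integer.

A backdoor path from Z1 to Z2 is any simple undirected path whose first edge points into Z1 (i.e. leaves Z1 via a parent).
Parents of Z1: {Z4}.
Enumerating:
  P1: Z1 <- Z4 -> Z9 -> Z2
  P2: Z1 <- Z4 -> Z7 <- Z11 -> Z2
  P3: Z1 <- Z4 -> Z7 <- Z2
That exhausts the simple backdoor paths. Count: 3.

3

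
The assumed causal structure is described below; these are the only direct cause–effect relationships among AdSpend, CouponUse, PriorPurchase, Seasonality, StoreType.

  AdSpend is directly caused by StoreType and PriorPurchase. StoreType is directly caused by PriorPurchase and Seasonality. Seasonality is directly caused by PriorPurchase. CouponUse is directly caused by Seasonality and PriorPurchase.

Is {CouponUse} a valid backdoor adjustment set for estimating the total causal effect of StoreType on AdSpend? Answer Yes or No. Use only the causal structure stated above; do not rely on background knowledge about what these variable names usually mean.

No

Backdoor paths from StoreType to AdSpend (paths whose first edge points into StoreType):
  P1: StoreType <- PriorPurchase -> AdSpend
  P2: StoreType <- Seasonality <- PriorPurchase -> AdSpend
  P3: StoreType <- Seasonality -> CouponUse <- PriorPurchase -> AdSpend
Condition 1 (no descendant of StoreType in the set): holds — descendants of StoreType are {AdSpend}; none are in {CouponUse}.
Condition 2 (every backdoor path blocked by {CouponUse}):
  P1: open — no interior node is in the conditioning set.
  P2: open — no interior node is in the conditioning set.
  P3: open — collider(s) CouponUse are conditioned on (or have a conditioned descendant) and no non-collider on the path is in the set.
{CouponUse} does not satisfy the backdoor criterion.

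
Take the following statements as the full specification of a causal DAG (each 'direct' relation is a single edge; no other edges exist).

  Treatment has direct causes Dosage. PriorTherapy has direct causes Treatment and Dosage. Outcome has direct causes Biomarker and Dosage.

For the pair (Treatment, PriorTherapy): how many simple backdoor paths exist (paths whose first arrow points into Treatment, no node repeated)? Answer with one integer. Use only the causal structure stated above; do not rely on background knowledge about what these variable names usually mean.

A backdoor path from Treatment to PriorTherapy is any simple undirected path whose first edge points into Treatment (i.e. leaves Treatment via a parent).
Parents of Treatment: {Dosage}.
Enumerating:
  P1: Treatment <- Dosage -> PriorTherapy
That exhausts the simple backdoor paths. Count: 1.

1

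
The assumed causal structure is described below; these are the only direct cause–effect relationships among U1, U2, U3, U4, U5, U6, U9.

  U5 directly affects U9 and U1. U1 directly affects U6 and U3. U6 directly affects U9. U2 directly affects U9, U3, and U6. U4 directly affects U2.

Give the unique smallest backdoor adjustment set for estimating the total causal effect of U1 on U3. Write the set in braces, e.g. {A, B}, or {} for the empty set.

{}

Variables eligible for adjustment (non-descendants of U1, excluding U1 and U3): {U2, U4, U5}.
Backdoor paths from U1 to U3:
  P1: U1 <- U5 -> U9 <- U2 -> U3
  P2: U1 <- U5 -> U9 <- U6 <- U2 -> U3
Each backdoor path contains an unconditioned collider, so every path is already blocked with the empty conditioning set:
  P1: blocked at collider U9 (neither it nor any descendant is in the conditioning set).
  P2: blocked at collider U9 (neither it nor any descendant is in the conditioning set).
The empty set is therefore the unique smallest valid set.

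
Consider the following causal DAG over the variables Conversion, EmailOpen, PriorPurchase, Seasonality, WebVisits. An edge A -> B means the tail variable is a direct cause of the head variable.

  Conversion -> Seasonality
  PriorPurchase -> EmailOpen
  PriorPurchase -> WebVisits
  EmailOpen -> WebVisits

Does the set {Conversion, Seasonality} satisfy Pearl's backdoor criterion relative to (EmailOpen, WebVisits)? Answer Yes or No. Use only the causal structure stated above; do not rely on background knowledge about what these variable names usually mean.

Backdoor paths from EmailOpen to WebVisits (paths whose first edge points into EmailOpen):
  P1: EmailOpen <- PriorPurchase -> WebVisits
Condition 1 (no descendant of EmailOpen in the set): holds — descendants of EmailOpen are {WebVisits}; none are in {Conversion, Seasonality}.
Condition 2 (every backdoor path blocked by {Conversion, Seasonality}):
  P1: open — no interior node is in the conditioning set.
{Conversion, Seasonality} does not satisfy the backdoor criterion.

No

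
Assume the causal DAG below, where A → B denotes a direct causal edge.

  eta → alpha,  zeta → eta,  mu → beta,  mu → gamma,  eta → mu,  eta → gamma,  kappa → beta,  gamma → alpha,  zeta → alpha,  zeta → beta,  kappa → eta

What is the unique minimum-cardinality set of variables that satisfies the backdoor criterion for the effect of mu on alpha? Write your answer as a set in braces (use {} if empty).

{eta}

Variables eligible for adjustment (non-descendants of mu, excluding mu and alpha): {eta, kappa, zeta}.
Backdoor paths from mu to alpha:
  P1: mu <- eta <- zeta -> alpha
  P2: mu <- eta <- kappa -> beta <- zeta -> alpha
  P3: mu <- eta -> gamma -> alpha
  P4: mu <- eta -> alpha
The empty set is not sufficient: P1 (mu <- eta <- zeta -> alpha) has no collider blocking it and no conditioned non-collider, so it is open.
Try {eta}:
  P1: blocked at chain node eta ∈ conditioning set.
  P2: blocked at chain node eta ∈ conditioning set.
  P3: blocked at fork node eta ∈ conditioning set.
  P4: blocked at fork node eta ∈ conditioning set.
{eta} contains no descendant of mu and blocks every backdoor path.
No other singleton works — e.g. {zeta} leaves P3 open — so {eta} is the unique smallest valid adjustment set.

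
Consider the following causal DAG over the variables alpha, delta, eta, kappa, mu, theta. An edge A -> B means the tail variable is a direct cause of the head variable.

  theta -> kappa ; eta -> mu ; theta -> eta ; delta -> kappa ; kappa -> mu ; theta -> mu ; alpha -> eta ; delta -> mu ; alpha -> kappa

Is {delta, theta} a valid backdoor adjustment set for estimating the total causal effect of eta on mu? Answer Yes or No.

Backdoor paths from eta to mu (paths whose first edge points into eta):
  P1: eta <- alpha -> kappa <- theta -> mu
  P2: eta <- alpha -> kappa <- delta -> mu
  P3: eta <- alpha -> kappa -> mu
  P4: eta <- theta -> kappa <- delta -> mu
  P5: eta <- theta -> kappa -> mu
  P6: eta <- theta -> mu
Condition 1 (no descendant of eta in the set): holds — descendants of eta are {mu}; none are in {delta, theta}.
Condition 2 (every backdoor path blocked by {delta, theta}):
  P1: blocked at collider kappa (neither it nor any descendant is in the conditioning set).
  P2: blocked at collider kappa (neither it nor any descendant is in the conditioning set).
  P3: open — no interior node is in the conditioning set.
  P4: blocked at fork node theta ∈ conditioning set.
  P5: blocked at fork node theta ∈ conditioning set.
  P6: blocked at fork node theta ∈ conditioning set.
{delta, theta} does not satisfy the backdoor criterion.

No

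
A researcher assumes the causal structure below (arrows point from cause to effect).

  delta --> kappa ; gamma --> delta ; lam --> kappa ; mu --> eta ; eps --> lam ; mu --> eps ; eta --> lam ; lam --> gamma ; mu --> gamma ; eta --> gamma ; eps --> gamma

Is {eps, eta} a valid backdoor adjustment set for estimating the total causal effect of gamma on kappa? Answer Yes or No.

Backdoor paths from gamma to kappa (paths whose first edge points into gamma):
  P1: gamma <- mu -> eps -> lam -> kappa
  P2: gamma <- mu -> eta -> lam -> kappa
  P3: gamma <- eps <- mu -> eta -> lam -> kappa
  P4: gamma <- eps -> lam -> kappa
  P5: gamma <- eta <- mu -> eps -> lam -> kappa
  P6: gamma <- eta -> lam -> kappa
  P7: gamma <- lam -> kappa
Condition 1 (no descendant of gamma in the set): holds — descendants of gamma are {delta, kappa}; none are in {eps, eta}.
Condition 2 (every backdoor path blocked by {eps, eta}):
  P1: blocked at chain node eps ∈ conditioning set.
  P2: blocked at chain node eta ∈ conditioning set.
  P3: blocked at chain node eps ∈ conditioning set.
  P4: blocked at fork node eps ∈ conditioning set.
  P5: blocked at chain node eta ∈ conditioning set.
  P6: blocked at fork node eta ∈ conditioning set.
  P7: open — no interior node is in the conditioning set.
{eps, eta} does not satisfy the backdoor criterion.

No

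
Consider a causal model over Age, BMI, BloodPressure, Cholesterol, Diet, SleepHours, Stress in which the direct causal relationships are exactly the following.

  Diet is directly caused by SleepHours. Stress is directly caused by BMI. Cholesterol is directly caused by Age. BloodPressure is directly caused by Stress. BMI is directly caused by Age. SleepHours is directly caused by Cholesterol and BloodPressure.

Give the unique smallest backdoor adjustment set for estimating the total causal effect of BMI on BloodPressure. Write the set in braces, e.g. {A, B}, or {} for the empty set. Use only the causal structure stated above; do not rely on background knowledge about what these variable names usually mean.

Variables eligible for adjustment (non-descendants of BMI, excluding BMI and BloodPressure): {Age, Cholesterol}.
Backdoor paths from BMI to BloodPressure:
  P1: BMI <- Age -> Cholesterol -> SleepHours <- BloodPressure
Each backdoor path contains an unconditioned collider, so every path is already blocked with the empty conditioning set:
  P1: blocked at collider SleepHours (neither it nor any descendant is in the conditioning set).
The empty set is therefore the unique smallest valid set.

{}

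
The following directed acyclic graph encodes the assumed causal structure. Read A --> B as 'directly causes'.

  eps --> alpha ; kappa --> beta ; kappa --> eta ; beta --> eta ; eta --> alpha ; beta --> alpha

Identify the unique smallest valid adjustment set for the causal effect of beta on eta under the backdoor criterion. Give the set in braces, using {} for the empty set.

{kappa}

Variables eligible for adjustment (non-descendants of beta, excluding beta and eta): {eps, kappa}.
Backdoor paths from beta to eta:
  P1: beta <- kappa -> eta
The empty set is not sufficient: P1 (beta <- kappa -> eta) has no collider blocking it and no conditioned non-collider, so it is open.
Try {kappa}:
  P1: blocked at fork node kappa ∈ conditioning set.
{kappa} contains no descendant of beta and blocks every backdoor path.
No other singleton works — e.g. {eps} leaves P1 open — so {kappa} is the unique smallest valid adjustment set.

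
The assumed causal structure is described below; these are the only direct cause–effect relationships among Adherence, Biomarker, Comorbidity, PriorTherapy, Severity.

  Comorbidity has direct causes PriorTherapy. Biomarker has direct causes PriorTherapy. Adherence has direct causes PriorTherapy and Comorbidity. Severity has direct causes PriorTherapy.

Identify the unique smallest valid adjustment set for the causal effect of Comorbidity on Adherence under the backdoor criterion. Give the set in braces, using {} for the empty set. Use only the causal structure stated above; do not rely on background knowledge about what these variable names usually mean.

Variables eligible for adjustment (non-descendants of Comorbidity, excluding Comorbidity and Adherence): {Biomarker, PriorTherapy, Severity}.
Backdoor paths from Comorbidity to Adherence:
  P1: Comorbidity <- PriorTherapy -> Adherence
The empty set is not sufficient: P1 (Comorbidity <- PriorTherapy -> Adherence) has no collider blocking it and no conditioned non-collider, so it is open.
Try {PriorTherapy}:
  P1: blocked at fork node PriorTherapy ∈ conditioning set.
{PriorTherapy} contains no descendant of Comorbidity and blocks every backdoor path.
No other singleton works — e.g. {Biomarker} leaves P1 open — so {PriorTherapy} is the unique smallest valid adjustment set.

{PriorTherapy}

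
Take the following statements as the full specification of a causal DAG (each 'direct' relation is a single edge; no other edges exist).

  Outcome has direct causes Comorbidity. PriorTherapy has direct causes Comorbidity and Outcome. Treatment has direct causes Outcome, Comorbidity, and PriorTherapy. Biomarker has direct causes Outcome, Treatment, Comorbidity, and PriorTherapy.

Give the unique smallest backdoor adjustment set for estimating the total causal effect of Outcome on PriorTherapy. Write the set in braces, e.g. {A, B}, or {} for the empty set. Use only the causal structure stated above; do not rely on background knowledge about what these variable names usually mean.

Variables eligible for adjustment (non-descendants of Outcome, excluding Outcome and PriorTherapy): {Comorbidity}.
Backdoor paths from Outcome to PriorTherapy:
  P1: Outcome <- Comorbidity -> PriorTherapy
  P2: Outcome <- Comorbidity -> Treatment <- PriorTherapy
  P3: Outcome <- Comorbidity -> Treatment -> Biomarker <- PriorTherapy
  P4: Outcome <- Comorbidity -> Biomarker <- PriorTherapy
  P5: Outcome <- Comorbidity -> Biomarker <- Treatment <- PriorTherapy
The empty set is not sufficient: P1 (Outcome <- Comorbidity -> PriorTherapy) has no collider blocking it and no conditioned non-collider, so it is open.
Try {Comorbidity}:
  P1: blocked at fork node Comorbidity ∈ conditioning set.
  P2: blocked at fork node Comorbidity ∈ conditioning set.
  P3: blocked at fork node Comorbidity ∈ conditioning set.
  P4: blocked at fork node Comorbidity ∈ conditioning set.
  P5: blocked at fork node Comorbidity ∈ conditioning set.
{Comorbidity} contains no descendant of Outcome and blocks every backdoor path.
{Comorbidity} is the unique smallest valid adjustment set.

{Comorbidity}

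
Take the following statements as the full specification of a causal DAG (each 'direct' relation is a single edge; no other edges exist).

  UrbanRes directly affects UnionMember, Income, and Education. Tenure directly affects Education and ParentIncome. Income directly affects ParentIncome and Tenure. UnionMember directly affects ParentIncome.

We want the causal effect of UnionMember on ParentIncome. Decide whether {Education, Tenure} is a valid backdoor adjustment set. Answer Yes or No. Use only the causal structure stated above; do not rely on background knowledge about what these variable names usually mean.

Backdoor paths from UnionMember to ParentIncome (paths whose first edge points into UnionMember):
  P1: UnionMember <- UrbanRes -> Income -> Tenure -> ParentIncome
  P2: UnionMember <- UrbanRes -> Income -> ParentIncome
  P3: UnionMember <- UrbanRes -> Education <- Tenure <- Income -> ParentIncome
  P4: UnionMember <- UrbanRes -> Education <- Tenure -> ParentIncome
Condition 1 (no descendant of UnionMember in the set): holds — descendants of UnionMember are {ParentIncome}; none are in {Education, Tenure}.
Condition 2 (every backdoor path blocked by {Education, Tenure}):
  P1: blocked at chain node Tenure ∈ conditioning set.
  P2: open — no interior node is in the conditioning set.
  P3: blocked at chain node Tenure ∈ conditioning set.
  P4: blocked at fork node Tenure ∈ conditioning set.
{Education, Tenure} does not satisfy the backdoor criterion.

No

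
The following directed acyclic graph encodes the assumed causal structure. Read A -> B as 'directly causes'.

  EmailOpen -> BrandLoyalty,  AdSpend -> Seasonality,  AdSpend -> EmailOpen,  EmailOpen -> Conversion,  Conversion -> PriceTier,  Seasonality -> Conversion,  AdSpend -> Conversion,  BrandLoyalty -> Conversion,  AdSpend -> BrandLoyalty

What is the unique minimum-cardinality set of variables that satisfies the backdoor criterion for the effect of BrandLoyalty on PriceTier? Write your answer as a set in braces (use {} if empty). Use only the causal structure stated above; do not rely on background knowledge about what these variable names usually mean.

{AdSpend, EmailOpen}

Variables eligible for adjustment (non-descendants of BrandLoyalty, excluding BrandLoyalty and PriceTier): {AdSpend, EmailOpen, Seasonality}.
Backdoor paths from BrandLoyalty to PriceTier:
  P1: BrandLoyalty <- AdSpend -> EmailOpen -> Conversion -> PriceTier
  P2: BrandLoyalty <- AdSpend -> Seasonality -> Conversion -> PriceTier
  P3: BrandLoyalty <- AdSpend -> Conversion -> PriceTier
  P4: BrandLoyalty <- EmailOpen <- AdSpend -> Seasonality -> Conversion -> PriceTier
  P5: BrandLoyalty <- EmailOpen <- AdSpend -> Conversion -> PriceTier
  P6: BrandLoyalty <- EmailOpen -> Conversion -> PriceTier
The empty set is not sufficient: P1 (BrandLoyalty <- AdSpend -> EmailOpen -> Conversion -> PriceTier) has no collider blocking it and no conditioned non-collider, so it is open.
Try {AdSpend, EmailOpen}:
  P1: blocked at fork node AdSpend ∈ conditioning set.
  P2: blocked at fork node AdSpend ∈ conditioning set.
  P3: blocked at fork node AdSpend ∈ conditioning set.
  P4: blocked at chain node EmailOpen ∈ conditioning set.
  P5: blocked at chain node EmailOpen ∈ conditioning set.
  P6: blocked at fork node EmailOpen ∈ conditioning set.
{AdSpend, EmailOpen} contains no descendant of BrandLoyalty and blocks every backdoor path.
Every element of {AdSpend, EmailOpen} is needed (dropping AdSpend leaves P2 open; dropping EmailOpen leaves P6 open), so no proper subset is valid.
Among all size-2 subsets of the eligible variables, only {AdSpend, EmailOpen} blocks every backdoor path, so it is the unique smallest valid adjustment set.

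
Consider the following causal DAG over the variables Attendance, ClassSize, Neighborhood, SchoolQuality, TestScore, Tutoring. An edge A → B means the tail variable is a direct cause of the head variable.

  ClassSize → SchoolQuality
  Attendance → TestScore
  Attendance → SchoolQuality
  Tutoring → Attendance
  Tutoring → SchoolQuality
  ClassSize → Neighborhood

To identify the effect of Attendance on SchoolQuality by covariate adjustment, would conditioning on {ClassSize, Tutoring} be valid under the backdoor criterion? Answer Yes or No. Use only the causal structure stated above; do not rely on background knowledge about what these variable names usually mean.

Yes

Backdoor paths from Attendance to SchoolQuality (paths whose first edge points into Attendance):
  P1: Attendance <- Tutoring -> SchoolQuality
Condition 1 (no descendant of Attendance in the set): holds — descendants of Attendance are {SchoolQuality, TestScore}; none are in {ClassSize, Tutoring}.
Condition 2 (every backdoor path blocked by {ClassSize, Tutoring}):
  P1: blocked at fork node Tutoring ∈ conditioning set.
{ClassSize, Tutoring} satisfies the backdoor criterion.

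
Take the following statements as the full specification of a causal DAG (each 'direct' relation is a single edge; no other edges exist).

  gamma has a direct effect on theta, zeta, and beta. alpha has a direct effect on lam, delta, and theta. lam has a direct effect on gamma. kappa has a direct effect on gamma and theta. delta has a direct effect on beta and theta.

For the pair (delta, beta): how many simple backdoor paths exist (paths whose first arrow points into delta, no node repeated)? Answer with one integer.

A backdoor path from delta to beta is any simple undirected path whose first edge points into delta (i.e. leaves delta via a parent).
Parents of delta: {alpha}.
Enumerating:
  P1: delta <- alpha -> lam -> gamma -> beta
  P2: delta <- alpha -> theta <- kappa -> gamma -> beta
  P3: delta <- alpha -> theta <- gamma -> beta
That exhausts the simple backdoor paths. Count: 3.

3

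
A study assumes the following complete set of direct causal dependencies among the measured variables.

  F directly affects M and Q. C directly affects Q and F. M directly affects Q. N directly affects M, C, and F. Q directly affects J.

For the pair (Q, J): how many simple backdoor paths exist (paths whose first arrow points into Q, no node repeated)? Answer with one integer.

A backdoor path from Q to J is any simple undirected path whose first edge points into Q (i.e. leaves Q via a parent).
Parents of Q: {C, F, M}.
No simple path from any parent of Q reaches J without revisiting Q, so there are no backdoor paths.

0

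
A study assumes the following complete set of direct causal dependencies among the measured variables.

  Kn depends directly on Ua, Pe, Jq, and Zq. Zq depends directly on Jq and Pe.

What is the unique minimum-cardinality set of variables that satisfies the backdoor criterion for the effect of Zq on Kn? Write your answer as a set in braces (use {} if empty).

{Jq, Pe}

Variables eligible for adjustment (non-descendants of Zq, excluding Zq and Kn): {Jq, Pe, Ua}.
Backdoor paths from Zq to Kn:
  P1: Zq <- Jq -> Kn
  P2: Zq <- Pe -> Kn
The empty set is not sufficient: P1 (Zq <- Jq -> Kn) has no collider blocking it and no conditioned non-collider, so it is open.
Try {Jq, Pe}:
  P1: blocked at fork node Jq ∈ conditioning set.
  P2: blocked at fork node Pe ∈ conditioning set.
{Jq, Pe} contains no descendant of Zq and blocks every backdoor path.
Every element of {Jq, Pe} is needed (dropping Jq leaves P1 open; dropping Pe leaves P2 open), so no proper subset is valid.
Among all size-2 subsets of the eligible variables, only {Jq, Pe} blocks every backdoor path, so it is the unique smallest valid adjustment set.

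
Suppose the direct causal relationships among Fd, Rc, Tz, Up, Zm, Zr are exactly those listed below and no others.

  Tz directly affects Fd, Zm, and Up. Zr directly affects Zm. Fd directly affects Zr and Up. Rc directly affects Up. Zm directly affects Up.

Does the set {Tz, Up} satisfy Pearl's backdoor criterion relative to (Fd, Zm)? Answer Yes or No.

No

Backdoor paths from Fd to Zm (paths whose first edge points into Fd):
  P1: Fd <- Tz -> Zm
  P2: Fd <- Tz -> Up <- Zm
Condition 1 (no descendant of Fd in the set): FAILS — Up is a descendant of Fd.
Condition 2 (every backdoor path blocked by {Tz, Up}):
  P1: blocked at fork node Tz ∈ conditioning set.
  P2: blocked at fork node Tz ∈ conditioning set.
{Tz, Up} does not satisfy the backdoor criterion.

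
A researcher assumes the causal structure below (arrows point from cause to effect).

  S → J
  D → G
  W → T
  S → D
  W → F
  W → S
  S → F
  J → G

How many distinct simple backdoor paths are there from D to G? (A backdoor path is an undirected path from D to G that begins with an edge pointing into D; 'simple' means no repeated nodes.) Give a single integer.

A backdoor path from D to G is any simple undirected path whose first edge points into D (i.e. leaves D via a parent).
Parents of D: {S}.
Enumerating:
  P1: D <- S -> J -> G
That exhausts the simple backdoor paths. Count: 1.

1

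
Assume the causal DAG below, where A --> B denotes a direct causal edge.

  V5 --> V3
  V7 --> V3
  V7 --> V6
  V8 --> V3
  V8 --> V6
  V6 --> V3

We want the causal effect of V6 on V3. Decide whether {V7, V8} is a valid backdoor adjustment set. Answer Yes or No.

Yes

Backdoor paths from V6 to V3 (paths whose first edge points into V6):
  P1: V6 <- V7 -> V3
  P2: V6 <- V8 -> V3
Condition 1 (no descendant of V6 in the set): holds — descendants of V6 are {V3}; none are in {V7, V8}.
Condition 2 (every backdoor path blocked by {V7, V8}):
  P1: blocked at fork node V7 ∈ conditioning set.
  P2: blocked at fork node V8 ∈ conditioning set.
{V7, V8} satisfies the backdoor criterion.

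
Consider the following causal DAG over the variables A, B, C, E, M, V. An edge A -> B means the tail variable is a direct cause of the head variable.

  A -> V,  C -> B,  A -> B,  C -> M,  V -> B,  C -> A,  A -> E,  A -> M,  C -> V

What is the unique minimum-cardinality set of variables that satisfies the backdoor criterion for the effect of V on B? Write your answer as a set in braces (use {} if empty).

Variables eligible for adjustment (non-descendants of V, excluding V and B): {A, C, E, M}.
Backdoor paths from V to B:
  P1: V <- C -> A -> B
  P2: V <- C -> M <- A -> B
  P3: V <- C -> B
  P4: V <- A <- C -> B
  P5: V <- A -> M <- C -> B
  P6: V <- A -> B
The empty set is not sufficient: P1 (V <- C -> A -> B) has no collider blocking it and no conditioned non-collider, so it is open.
Try {A, C}:
  P1: blocked at fork node C ∈ conditioning set.
  P2: blocked at fork node C ∈ conditioning set.
  P3: blocked at fork node C ∈ conditioning set.
  P4: blocked at chain node A ∈ conditioning set.
  P5: blocked at fork node A ∈ conditioning set.
  P6: blocked at fork node A ∈ conditioning set.
{A, C} contains no descendant of V and blocks every backdoor path.
Every element of {A, C} is needed (dropping A leaves P6 open; dropping C leaves P3 open), so no proper subset is valid.
Among all size-2 subsets of the eligible variables, only {A, C} blocks every backdoor path, so it is the unique smallest valid adjustment set.

{A, C}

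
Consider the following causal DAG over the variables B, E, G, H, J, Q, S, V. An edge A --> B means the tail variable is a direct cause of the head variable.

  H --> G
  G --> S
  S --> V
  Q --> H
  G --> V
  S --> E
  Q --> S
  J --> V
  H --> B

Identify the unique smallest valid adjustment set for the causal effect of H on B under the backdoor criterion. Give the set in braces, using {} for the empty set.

Variables eligible for adjustment (non-descendants of H, excluding H and B): {J, Q}.
Backdoor paths from H to B:
  (none)
With no backdoor paths the empty set already satisfies the criterion, and it is trivially minimal.

{}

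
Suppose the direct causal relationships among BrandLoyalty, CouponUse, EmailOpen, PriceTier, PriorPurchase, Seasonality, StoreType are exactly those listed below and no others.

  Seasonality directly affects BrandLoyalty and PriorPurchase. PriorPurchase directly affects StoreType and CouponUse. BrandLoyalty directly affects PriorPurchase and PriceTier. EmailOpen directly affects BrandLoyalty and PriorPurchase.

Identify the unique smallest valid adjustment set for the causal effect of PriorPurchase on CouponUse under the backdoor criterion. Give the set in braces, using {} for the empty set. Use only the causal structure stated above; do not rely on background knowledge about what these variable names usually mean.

Variables eligible for adjustment (non-descendants of PriorPurchase, excluding PriorPurchase and CouponUse): {BrandLoyalty, EmailOpen, PriceTier, Seasonality}.
Backdoor paths from PriorPurchase to CouponUse:
  (none)
With no backdoor paths the empty set already satisfies the criterion, and it is trivially minimal.

{}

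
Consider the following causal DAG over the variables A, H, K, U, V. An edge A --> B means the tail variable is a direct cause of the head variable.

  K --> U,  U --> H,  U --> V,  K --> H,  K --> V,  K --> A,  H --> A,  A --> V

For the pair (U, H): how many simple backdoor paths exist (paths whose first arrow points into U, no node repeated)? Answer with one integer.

A backdoor path from U to H is any simple undirected path whose first edge points into U (i.e. leaves U via a parent).
Parents of U: {K}.
Enumerating:
  P1: U <- K -> H
  P2: U <- K -> A <- H
  P3: U <- K -> V <- A <- H
That exhausts the simple backdoor paths. Count: 3.

3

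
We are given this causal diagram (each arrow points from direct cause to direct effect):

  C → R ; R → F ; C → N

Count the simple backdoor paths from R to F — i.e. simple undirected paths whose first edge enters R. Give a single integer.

0

A backdoor path from R to F is any simple undirected path whose first edge points into R (i.e. leaves R via a parent).
Parents of R: {C}.
No simple path from any parent of R reaches F without revisiting R, so there are no backdoor paths.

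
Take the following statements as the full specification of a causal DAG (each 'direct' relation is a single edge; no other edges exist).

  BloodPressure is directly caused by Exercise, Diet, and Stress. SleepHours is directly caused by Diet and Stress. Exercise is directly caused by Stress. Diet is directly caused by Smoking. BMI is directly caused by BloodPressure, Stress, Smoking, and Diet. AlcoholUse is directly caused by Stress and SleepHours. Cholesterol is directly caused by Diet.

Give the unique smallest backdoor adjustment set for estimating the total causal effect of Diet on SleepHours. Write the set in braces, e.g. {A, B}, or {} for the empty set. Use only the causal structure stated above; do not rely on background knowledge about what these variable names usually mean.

{}

Variables eligible for adjustment (non-descendants of Diet, excluding Diet and SleepHours): {Exercise, Smoking, Stress}.
Backdoor paths from Diet to SleepHours:
  P1: Diet <- Smoking -> BMI <- Stress -> SleepHours
  P2: Diet <- Smoking -> BMI <- Stress -> AlcoholUse <- SleepHours
  P3: Diet <- Smoking -> BMI <- BloodPressure <- Stress -> SleepHours
  P4: Diet <- Smoking -> BMI <- BloodPressure <- Stress -> AlcoholUse <- SleepHours
  P5: Diet <- Smoking -> BMI <- BloodPressure <- Exercise <- Stress -> SleepHours
  P6: Diet <- Smoking -> BMI <- BloodPressure <- Exercise <- Stress -> AlcoholUse <- SleepHours
Each backdoor path contains an unconditioned collider, so every path is already blocked with the empty conditioning set:
  P1: blocked at collider BMI (neither it nor any descendant is in the conditioning set).
  P2: blocked at collider BMI (neither it nor any descendant is in the conditioning set).
  P3: blocked at collider BMI (neither it nor any descendant is in the conditioning set).
  P4: blocked at collider BMI (neither it nor any descendant is in the conditioning set).
  P5: blocked at collider BMI (neither it nor any descendant is in the conditioning set).
  P6: blocked at collider BMI (neither it nor any descendant is in the conditioning set).
The empty set is therefore the unique smallest valid set.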